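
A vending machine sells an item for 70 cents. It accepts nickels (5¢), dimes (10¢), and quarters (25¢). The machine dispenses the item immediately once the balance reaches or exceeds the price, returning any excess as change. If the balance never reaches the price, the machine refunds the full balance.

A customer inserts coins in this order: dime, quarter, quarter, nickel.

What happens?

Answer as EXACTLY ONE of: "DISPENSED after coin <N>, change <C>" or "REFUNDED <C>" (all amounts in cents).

Answer: REFUNDED 65

Derivation:
Price: 70¢
Coin 1 (dime, 10¢): balance = 10¢
Coin 2 (quarter, 25¢): balance = 35¢
Coin 3 (quarter, 25¢): balance = 60¢
Coin 4 (nickel, 5¢): balance = 65¢
All coins inserted, balance 65¢ < price 70¢ → REFUND 65¢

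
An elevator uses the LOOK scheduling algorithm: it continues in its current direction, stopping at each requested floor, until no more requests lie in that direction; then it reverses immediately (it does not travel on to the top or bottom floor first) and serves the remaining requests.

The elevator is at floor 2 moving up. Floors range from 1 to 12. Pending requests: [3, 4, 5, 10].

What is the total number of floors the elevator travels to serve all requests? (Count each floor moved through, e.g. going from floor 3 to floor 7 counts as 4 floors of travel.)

Start at floor 2 moving up, LOOK stop order: [3, 4, 5, 10]
  2 → 3: |3-2| = 1, total = 1
  3 → 4: |4-3| = 1, total = 2
  4 → 5: |5-4| = 1, total = 3
  5 → 10: |10-5| = 5, total = 8

Answer: 8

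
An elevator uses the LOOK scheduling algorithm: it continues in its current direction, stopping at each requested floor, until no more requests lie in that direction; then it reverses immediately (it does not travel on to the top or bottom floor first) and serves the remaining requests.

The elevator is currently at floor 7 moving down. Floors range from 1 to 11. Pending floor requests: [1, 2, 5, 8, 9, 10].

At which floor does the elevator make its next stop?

Answer: 5

Derivation:
Current floor: 7, direction: down
Requests above: [8, 9, 10]
Requests below: [1, 2, 5]
Moving down and requests lie below → nearest below is max([1, 2, 5]) = 5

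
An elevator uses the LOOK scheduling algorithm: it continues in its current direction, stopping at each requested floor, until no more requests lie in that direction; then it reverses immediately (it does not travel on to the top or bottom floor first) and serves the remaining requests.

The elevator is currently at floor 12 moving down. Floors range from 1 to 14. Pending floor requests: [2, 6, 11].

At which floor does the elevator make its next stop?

Answer: 11

Derivation:
Current floor: 12, direction: down
Requests above: []
Requests below: [2, 6, 11]
Moving down and requests lie below → nearest below is max([2, 6, 11]) = 11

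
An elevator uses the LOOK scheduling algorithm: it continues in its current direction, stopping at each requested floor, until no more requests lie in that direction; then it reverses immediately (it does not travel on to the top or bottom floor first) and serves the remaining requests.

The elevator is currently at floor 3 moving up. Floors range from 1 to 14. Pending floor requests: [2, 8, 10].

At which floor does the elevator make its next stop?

Answer: 8

Derivation:
Current floor: 3, direction: up
Requests above: [8, 10]
Requests below: [2]
Moving up and requests lie above → nearest above is min([8, 10]) = 8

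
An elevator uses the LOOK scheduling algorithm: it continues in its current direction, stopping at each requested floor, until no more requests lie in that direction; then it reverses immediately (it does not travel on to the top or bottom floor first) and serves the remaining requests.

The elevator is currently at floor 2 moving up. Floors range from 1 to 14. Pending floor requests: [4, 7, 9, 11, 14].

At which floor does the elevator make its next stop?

Current floor: 2, direction: up
Requests above: [4, 7, 9, 11, 14]
Requests below: []
Moving up and requests lie above → nearest above is min([4, 7, 9, 11, 14]) = 4

Answer: 4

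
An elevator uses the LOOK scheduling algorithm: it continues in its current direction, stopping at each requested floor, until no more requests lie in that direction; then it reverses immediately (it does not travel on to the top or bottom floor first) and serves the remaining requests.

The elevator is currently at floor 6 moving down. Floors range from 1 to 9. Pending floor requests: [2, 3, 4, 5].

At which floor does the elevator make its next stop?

Current floor: 6, direction: down
Requests above: []
Requests below: [2, 3, 4, 5]
Moving down and requests lie below → nearest below is max([2, 3, 4, 5]) = 5

Answer: 5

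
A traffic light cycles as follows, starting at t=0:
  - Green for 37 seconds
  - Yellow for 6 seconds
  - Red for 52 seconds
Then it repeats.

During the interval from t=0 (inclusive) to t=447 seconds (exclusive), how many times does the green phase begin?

Answer: 5

Derivation:
Cycle = 37+6+52 = 95s
green phase starts at t = k*95 + 0 for k=0,1,2,...
Need k*95+0 < 447 → k < 4.705
k ∈ {0, ..., 4} → 5 starts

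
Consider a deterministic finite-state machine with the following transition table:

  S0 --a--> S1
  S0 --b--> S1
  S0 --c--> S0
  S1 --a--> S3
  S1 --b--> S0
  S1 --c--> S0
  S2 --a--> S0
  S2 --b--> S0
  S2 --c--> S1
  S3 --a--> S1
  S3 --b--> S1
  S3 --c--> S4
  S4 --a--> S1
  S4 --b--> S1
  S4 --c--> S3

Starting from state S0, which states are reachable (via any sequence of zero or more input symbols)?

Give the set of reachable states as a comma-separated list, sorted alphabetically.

Answer: S0, S1, S3, S4

Derivation:
BFS from S0:
  visit S0: S0--a-->S1 (new), S0--b-->S1 (seen), S0--c-->S0 (seen)
  visit S1: S1--a-->S3 (new), S1--b-->S0 (seen), S1--c-->S0 (seen)
  visit S3: S3--a-->S1 (seen), S3--b-->S1 (seen), S3--c-->S4 (new)
  visit S4: S4--a-->S1 (seen), S4--b-->S1 (seen), S4--c-->S3 (seen)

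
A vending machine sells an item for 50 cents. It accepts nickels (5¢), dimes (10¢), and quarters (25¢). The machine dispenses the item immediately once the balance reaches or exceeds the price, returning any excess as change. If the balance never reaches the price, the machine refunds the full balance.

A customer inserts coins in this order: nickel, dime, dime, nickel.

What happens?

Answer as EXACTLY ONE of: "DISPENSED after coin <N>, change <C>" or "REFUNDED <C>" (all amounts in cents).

Answer: REFUNDED 30

Derivation:
Price: 50¢
Coin 1 (nickel, 5¢): balance = 5¢
Coin 2 (dime, 10¢): balance = 15¢
Coin 3 (dime, 10¢): balance = 25¢
Coin 4 (nickel, 5¢): balance = 30¢
All coins inserted, balance 30¢ < price 50¢ → REFUND 30¢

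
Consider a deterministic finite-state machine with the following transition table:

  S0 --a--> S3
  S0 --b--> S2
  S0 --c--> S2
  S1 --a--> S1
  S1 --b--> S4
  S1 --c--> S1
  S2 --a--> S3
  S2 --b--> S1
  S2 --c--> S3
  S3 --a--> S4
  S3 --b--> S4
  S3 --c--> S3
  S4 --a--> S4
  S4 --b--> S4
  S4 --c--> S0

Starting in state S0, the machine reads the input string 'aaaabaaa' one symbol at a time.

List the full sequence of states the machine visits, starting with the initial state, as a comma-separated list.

Answer: S0, S3, S4, S4, S4, S4, S4, S4, S4

Derivation:
Start: S0
  read 'a': S0 --a--> S3
  read 'a': S3 --a--> S4
  read 'a': S4 --a--> S4
  read 'a': S4 --a--> S4
  read 'b': S4 --b--> S4
  read 'a': S4 --a--> S4
  read 'a': S4 --a--> S4
  read 'a': S4 --a--> S4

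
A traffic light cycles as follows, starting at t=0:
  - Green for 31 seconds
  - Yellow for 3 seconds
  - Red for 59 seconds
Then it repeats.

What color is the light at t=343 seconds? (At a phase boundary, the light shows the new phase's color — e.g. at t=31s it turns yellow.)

Answer: red

Derivation:
Cycle length = 31 + 3 + 59 = 93s
t = 343, phase_t = 343 mod 93 = 64
64 >= 34 → RED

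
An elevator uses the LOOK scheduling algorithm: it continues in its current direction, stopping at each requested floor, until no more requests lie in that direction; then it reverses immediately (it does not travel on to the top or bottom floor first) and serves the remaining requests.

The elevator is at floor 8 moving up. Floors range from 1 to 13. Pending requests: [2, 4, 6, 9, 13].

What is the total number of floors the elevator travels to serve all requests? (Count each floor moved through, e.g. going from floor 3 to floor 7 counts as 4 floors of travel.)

Answer: 16

Derivation:
Start at floor 8 moving up, LOOK stop order: [9, 13, 6, 4, 2]
  8 → 9: |9-8| = 1, total = 1
  9 → 13: |13-9| = 4, total = 5
  13 → 6: |6-13| = 7, total = 12
  6 → 4: |4-6| = 2, total = 14
  4 → 2: |2-4| = 2, total = 16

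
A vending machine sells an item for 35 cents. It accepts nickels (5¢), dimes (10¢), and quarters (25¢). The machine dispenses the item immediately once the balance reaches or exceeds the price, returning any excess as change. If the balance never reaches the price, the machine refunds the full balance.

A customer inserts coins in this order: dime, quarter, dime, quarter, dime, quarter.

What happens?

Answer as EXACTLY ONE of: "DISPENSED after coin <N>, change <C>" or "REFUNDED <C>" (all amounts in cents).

Answer: DISPENSED after coin 2, change 0

Derivation:
Price: 35¢
Coin 1 (dime, 10¢): balance = 10¢
Coin 2 (quarter, 25¢): balance = 35¢
  → balance >= price → DISPENSE, change = 35 - 35 = 0¢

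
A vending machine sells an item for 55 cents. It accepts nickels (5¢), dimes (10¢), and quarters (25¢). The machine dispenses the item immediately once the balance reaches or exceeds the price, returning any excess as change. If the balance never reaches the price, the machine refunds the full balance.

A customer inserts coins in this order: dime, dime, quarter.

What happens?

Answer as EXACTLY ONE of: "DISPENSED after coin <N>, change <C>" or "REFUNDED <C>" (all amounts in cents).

Answer: REFUNDED 45

Derivation:
Price: 55¢
Coin 1 (dime, 10¢): balance = 10¢
Coin 2 (dime, 10¢): balance = 20¢
Coin 3 (quarter, 25¢): balance = 45¢
All coins inserted, balance 45¢ < price 55¢ → REFUND 45¢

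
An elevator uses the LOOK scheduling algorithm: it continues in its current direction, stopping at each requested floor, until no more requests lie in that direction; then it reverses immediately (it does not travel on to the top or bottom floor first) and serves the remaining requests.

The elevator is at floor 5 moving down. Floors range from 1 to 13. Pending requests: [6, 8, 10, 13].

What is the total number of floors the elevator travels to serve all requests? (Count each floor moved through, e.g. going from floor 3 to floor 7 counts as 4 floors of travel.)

Start at floor 5 moving down, LOOK stop order: [6, 8, 10, 13]
  5 → 6: |6-5| = 1, total = 1
  6 → 8: |8-6| = 2, total = 3
  8 → 10: |10-8| = 2, total = 5
  10 → 13: |13-10| = 3, total = 8

Answer: 8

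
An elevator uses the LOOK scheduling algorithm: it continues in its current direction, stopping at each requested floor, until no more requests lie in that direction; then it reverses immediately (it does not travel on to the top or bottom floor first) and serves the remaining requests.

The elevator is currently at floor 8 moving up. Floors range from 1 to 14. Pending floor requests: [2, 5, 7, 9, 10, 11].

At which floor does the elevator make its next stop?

Current floor: 8, direction: up
Requests above: [9, 10, 11]
Requests below: [2, 5, 7]
Moving up and requests lie above → nearest above is min([9, 10, 11]) = 9

Answer: 9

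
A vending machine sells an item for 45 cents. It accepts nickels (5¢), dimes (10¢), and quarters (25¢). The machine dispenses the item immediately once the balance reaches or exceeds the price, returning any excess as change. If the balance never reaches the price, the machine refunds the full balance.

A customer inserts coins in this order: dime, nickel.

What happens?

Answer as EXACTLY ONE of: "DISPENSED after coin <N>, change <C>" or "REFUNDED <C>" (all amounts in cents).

Price: 45¢
Coin 1 (dime, 10¢): balance = 10¢
Coin 2 (nickel, 5¢): balance = 15¢
All coins inserted, balance 15¢ < price 45¢ → REFUND 15¢

Answer: REFUNDED 15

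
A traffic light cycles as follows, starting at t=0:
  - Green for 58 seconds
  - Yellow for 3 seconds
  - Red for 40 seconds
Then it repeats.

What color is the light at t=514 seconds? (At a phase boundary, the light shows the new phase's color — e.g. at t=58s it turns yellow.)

Cycle length = 58 + 3 + 40 = 101s
t = 514, phase_t = 514 mod 101 = 9
9 < 58 (green end) → GREEN

Answer: green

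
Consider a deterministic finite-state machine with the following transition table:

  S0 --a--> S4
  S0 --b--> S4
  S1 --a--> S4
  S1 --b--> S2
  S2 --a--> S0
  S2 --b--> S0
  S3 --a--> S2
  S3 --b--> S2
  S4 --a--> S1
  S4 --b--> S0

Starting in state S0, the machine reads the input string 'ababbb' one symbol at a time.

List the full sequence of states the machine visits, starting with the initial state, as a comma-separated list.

Answer: S0, S4, S0, S4, S0, S4, S0

Derivation:
Start: S0
  read 'a': S0 --a--> S4
  read 'b': S4 --b--> S0
  read 'a': S0 --a--> S4
  read 'b': S4 --b--> S0
  read 'b': S0 --b--> S4
  read 'b': S4 --b--> S0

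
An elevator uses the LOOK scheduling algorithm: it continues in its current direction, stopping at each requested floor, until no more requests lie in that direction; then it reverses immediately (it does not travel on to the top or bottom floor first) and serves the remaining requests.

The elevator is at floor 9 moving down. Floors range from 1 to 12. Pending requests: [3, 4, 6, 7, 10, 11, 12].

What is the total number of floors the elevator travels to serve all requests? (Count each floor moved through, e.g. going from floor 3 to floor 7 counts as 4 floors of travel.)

Answer: 15

Derivation:
Start at floor 9 moving down, LOOK stop order: [7, 6, 4, 3, 10, 11, 12]
  9 → 7: |7-9| = 2, total = 2
  7 → 6: |6-7| = 1, total = 3
  6 → 4: |4-6| = 2, total = 5
  4 → 3: |3-4| = 1, total = 6
  3 → 10: |10-3| = 7, total = 13
  10 → 11: |11-10| = 1, total = 14
  11 → 12: |12-11| = 1, total = 15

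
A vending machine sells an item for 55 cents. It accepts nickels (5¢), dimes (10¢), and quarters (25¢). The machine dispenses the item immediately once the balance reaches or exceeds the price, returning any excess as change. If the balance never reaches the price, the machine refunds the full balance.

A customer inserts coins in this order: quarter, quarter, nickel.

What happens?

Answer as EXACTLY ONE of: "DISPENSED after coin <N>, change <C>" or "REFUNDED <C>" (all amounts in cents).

Answer: DISPENSED after coin 3, change 0

Derivation:
Price: 55¢
Coin 1 (quarter, 25¢): balance = 25¢
Coin 2 (quarter, 25¢): balance = 50¢
Coin 3 (nickel, 5¢): balance = 55¢
  → balance >= price → DISPENSE, change = 55 - 55 = 0¢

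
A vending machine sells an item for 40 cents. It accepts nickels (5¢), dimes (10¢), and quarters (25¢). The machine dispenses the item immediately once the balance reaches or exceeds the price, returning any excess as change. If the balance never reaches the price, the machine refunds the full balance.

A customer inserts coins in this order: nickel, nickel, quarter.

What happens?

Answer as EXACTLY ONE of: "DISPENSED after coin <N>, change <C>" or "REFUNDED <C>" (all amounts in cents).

Answer: REFUNDED 35

Derivation:
Price: 40¢
Coin 1 (nickel, 5¢): balance = 5¢
Coin 2 (nickel, 5¢): balance = 10¢
Coin 3 (quarter, 25¢): balance = 35¢
All coins inserted, balance 35¢ < price 40¢ → REFUND 35¢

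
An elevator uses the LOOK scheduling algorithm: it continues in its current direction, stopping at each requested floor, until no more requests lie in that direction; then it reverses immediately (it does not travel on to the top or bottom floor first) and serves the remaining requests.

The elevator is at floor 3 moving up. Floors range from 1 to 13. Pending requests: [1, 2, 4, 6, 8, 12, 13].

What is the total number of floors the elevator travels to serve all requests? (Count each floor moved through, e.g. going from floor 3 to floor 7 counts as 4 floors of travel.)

Start at floor 3 moving up, LOOK stop order: [4, 6, 8, 12, 13, 2, 1]
  3 → 4: |4-3| = 1, total = 1
  4 → 6: |6-4| = 2, total = 3
  6 → 8: |8-6| = 2, total = 5
  8 → 12: |12-8| = 4, total = 9
  12 → 13: |13-12| = 1, total = 10
  13 → 2: |2-13| = 11, total = 21
  2 → 1: |1-2| = 1, total = 22

Answer: 22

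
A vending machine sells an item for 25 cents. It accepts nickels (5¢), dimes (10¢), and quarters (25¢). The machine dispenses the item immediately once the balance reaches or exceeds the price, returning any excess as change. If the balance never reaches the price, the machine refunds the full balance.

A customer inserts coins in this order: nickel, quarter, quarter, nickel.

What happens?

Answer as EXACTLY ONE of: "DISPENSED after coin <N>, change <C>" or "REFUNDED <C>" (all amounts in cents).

Answer: DISPENSED after coin 2, change 5

Derivation:
Price: 25¢
Coin 1 (nickel, 5¢): balance = 5¢
Coin 2 (quarter, 25¢): balance = 30¢
  → balance >= price → DISPENSE, change = 30 - 25 = 5¢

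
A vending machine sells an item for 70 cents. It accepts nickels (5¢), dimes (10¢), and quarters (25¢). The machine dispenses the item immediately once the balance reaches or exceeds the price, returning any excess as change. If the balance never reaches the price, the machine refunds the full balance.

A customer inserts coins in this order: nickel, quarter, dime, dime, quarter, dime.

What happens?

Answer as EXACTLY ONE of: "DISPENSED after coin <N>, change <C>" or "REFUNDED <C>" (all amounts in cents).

Answer: DISPENSED after coin 5, change 5

Derivation:
Price: 70¢
Coin 1 (nickel, 5¢): balance = 5¢
Coin 2 (quarter, 25¢): balance = 30¢
Coin 3 (dime, 10¢): balance = 40¢
Coin 4 (dime, 10¢): balance = 50¢
Coin 5 (quarter, 25¢): balance = 75¢
  → balance >= price → DISPENSE, change = 75 - 70 = 5¢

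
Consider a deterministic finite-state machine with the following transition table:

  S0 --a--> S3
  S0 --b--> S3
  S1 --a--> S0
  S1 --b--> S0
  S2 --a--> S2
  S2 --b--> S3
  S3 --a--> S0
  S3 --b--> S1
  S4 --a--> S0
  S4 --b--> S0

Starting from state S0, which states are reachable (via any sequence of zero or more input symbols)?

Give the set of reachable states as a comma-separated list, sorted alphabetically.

BFS from S0:
  visit S0: S0--a-->S3 (new), S0--b-->S3 (seen)
  visit S3: S3--a-->S0 (seen), S3--b-->S1 (new)
  visit S1: S1--a-->S0 (seen), S1--b-->S0 (seen)

Answer: S0, S1, S3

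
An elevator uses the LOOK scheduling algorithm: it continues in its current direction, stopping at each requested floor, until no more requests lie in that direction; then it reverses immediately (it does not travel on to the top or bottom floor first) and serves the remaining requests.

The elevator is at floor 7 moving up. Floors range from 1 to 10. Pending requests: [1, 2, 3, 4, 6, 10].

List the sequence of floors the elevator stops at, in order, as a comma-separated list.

Answer: 10, 6, 4, 3, 2, 1

Derivation:
Current: 7, moving UP
Serve above first (ascending): [10]
Then reverse, serve below (descending): [6, 4, 3, 2, 1]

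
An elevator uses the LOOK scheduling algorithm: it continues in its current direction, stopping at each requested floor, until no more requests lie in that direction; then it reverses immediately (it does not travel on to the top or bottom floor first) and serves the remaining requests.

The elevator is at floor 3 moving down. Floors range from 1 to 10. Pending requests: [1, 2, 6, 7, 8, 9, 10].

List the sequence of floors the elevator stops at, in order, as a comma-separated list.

Current: 3, moving DOWN
Serve below first (descending): [2, 1]
Then reverse, serve above (ascending): [6, 7, 8, 9, 10]

Answer: 2, 1, 6, 7, 8, 9, 10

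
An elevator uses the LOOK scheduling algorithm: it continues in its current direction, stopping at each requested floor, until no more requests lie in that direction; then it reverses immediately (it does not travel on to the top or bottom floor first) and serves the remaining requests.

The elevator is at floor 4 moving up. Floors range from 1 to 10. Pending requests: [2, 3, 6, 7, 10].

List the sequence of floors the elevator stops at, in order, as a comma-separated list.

Answer: 6, 7, 10, 3, 2

Derivation:
Current: 4, moving UP
Serve above first (ascending): [6, 7, 10]
Then reverse, serve below (descending): [3, 2]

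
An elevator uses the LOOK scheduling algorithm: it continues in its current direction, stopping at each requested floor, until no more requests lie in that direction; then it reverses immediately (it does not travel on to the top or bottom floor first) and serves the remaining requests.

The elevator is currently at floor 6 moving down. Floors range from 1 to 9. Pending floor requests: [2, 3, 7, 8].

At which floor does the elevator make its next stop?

Current floor: 6, direction: down
Requests above: [7, 8]
Requests below: [2, 3]
Moving down and requests lie below → nearest below is max([2, 3]) = 3

Answer: 3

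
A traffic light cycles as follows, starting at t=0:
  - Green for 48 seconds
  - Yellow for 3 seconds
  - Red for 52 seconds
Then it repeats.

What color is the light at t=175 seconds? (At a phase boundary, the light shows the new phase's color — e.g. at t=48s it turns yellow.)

Cycle length = 48 + 3 + 52 = 103s
t = 175, phase_t = 175 mod 103 = 72
72 >= 51 → RED

Answer: red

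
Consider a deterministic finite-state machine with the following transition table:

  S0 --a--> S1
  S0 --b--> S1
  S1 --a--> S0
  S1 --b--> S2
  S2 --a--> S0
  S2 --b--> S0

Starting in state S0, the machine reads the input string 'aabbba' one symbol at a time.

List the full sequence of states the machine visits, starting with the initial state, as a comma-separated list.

Answer: S0, S1, S0, S1, S2, S0, S1

Derivation:
Start: S0
  read 'a': S0 --a--> S1
  read 'a': S1 --a--> S0
  read 'b': S0 --b--> S1
  read 'b': S1 --b--> S2
  read 'b': S2 --b--> S0
  read 'a': S0 --a--> S1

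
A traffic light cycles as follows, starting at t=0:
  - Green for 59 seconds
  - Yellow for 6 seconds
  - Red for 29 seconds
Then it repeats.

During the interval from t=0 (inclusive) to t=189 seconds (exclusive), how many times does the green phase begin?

Cycle = 59+6+29 = 94s
green phase starts at t = k*94 + 0 for k=0,1,2,...
Need k*94+0 < 189 → k < 2.011
k ∈ {0, ..., 2} → 3 starts

Answer: 3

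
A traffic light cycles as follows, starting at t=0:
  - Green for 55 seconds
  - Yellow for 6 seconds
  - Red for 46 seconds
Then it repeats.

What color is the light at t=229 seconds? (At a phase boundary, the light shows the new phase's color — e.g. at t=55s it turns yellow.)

Cycle length = 55 + 6 + 46 = 107s
t = 229, phase_t = 229 mod 107 = 15
15 < 55 (green end) → GREEN

Answer: green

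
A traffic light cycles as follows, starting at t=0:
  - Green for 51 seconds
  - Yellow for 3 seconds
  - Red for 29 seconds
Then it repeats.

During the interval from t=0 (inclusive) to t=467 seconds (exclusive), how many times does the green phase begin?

Cycle = 51+3+29 = 83s
green phase starts at t = k*83 + 0 for k=0,1,2,...
Need k*83+0 < 467 → k < 5.627
k ∈ {0, ..., 5} → 6 starts

Answer: 6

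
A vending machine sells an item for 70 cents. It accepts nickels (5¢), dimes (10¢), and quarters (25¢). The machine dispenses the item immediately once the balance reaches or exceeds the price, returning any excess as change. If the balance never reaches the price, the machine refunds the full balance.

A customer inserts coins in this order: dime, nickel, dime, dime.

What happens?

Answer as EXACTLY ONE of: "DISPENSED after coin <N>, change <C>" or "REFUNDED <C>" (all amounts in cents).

Answer: REFUNDED 35

Derivation:
Price: 70¢
Coin 1 (dime, 10¢): balance = 10¢
Coin 2 (nickel, 5¢): balance = 15¢
Coin 3 (dime, 10¢): balance = 25¢
Coin 4 (dime, 10¢): balance = 35¢
All coins inserted, balance 35¢ < price 70¢ → REFUND 35¢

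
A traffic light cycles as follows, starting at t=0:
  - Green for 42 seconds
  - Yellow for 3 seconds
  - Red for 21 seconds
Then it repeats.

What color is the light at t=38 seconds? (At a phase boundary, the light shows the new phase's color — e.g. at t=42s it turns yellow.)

Answer: green

Derivation:
Cycle length = 42 + 3 + 21 = 66s
t = 38, phase_t = 38 mod 66 = 38
38 < 42 (green end) → GREEN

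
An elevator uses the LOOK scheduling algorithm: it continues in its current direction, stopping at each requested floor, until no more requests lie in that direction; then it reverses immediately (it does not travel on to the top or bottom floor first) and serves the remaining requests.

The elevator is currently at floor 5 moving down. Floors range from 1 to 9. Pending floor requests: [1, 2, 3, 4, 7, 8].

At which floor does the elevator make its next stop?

Answer: 4

Derivation:
Current floor: 5, direction: down
Requests above: [7, 8]
Requests below: [1, 2, 3, 4]
Moving down and requests lie below → nearest below is max([1, 2, 3, 4]) = 4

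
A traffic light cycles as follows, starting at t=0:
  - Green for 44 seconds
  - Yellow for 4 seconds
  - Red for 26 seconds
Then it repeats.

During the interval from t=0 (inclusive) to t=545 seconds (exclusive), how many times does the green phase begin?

Cycle = 44+4+26 = 74s
green phase starts at t = k*74 + 0 for k=0,1,2,...
Need k*74+0 < 545 → k < 7.365
k ∈ {0, ..., 7} → 8 starts

Answer: 8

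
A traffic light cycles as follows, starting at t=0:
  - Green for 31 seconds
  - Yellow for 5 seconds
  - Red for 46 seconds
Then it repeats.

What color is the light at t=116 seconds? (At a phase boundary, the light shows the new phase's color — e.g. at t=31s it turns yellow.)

Cycle length = 31 + 5 + 46 = 82s
t = 116, phase_t = 116 mod 82 = 34
31 <= 34 < 36 (yellow end) → YELLOW

Answer: yellow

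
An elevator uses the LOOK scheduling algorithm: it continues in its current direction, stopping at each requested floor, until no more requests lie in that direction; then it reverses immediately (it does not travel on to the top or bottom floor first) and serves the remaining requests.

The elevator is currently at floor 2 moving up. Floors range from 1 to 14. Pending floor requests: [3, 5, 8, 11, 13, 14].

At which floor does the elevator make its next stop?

Current floor: 2, direction: up
Requests above: [3, 5, 8, 11, 13, 14]
Requests below: []
Moving up and requests lie above → nearest above is min([3, 5, 8, 11, 13, 14]) = 3

Answer: 3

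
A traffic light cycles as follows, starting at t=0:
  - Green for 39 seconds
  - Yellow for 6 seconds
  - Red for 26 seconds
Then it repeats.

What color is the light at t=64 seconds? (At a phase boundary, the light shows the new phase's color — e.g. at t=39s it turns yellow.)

Answer: red

Derivation:
Cycle length = 39 + 6 + 26 = 71s
t = 64, phase_t = 64 mod 71 = 64
64 >= 45 → RED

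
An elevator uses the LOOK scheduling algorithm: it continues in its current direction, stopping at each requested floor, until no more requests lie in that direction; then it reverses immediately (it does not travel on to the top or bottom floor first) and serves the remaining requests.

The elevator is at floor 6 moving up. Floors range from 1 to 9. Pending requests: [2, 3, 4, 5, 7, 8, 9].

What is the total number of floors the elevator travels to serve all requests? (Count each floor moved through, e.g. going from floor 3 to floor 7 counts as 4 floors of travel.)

Start at floor 6 moving up, LOOK stop order: [7, 8, 9, 5, 4, 3, 2]
  6 → 7: |7-6| = 1, total = 1
  7 → 8: |8-7| = 1, total = 2
  8 → 9: |9-8| = 1, total = 3
  9 → 5: |5-9| = 4, total = 7
  5 → 4: |4-5| = 1, total = 8
  4 → 3: |3-4| = 1, total = 9
  3 → 2: |2-3| = 1, total = 10

Answer: 10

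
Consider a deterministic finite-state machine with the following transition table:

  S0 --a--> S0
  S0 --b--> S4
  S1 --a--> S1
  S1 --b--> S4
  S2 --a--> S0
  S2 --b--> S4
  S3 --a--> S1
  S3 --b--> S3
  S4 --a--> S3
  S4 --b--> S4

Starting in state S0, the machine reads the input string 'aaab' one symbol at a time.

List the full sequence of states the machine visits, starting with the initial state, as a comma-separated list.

Answer: S0, S0, S0, S0, S4

Derivation:
Start: S0
  read 'a': S0 --a--> S0
  read 'a': S0 --a--> S0
  read 'a': S0 --a--> S0
  read 'b': S0 --b--> S4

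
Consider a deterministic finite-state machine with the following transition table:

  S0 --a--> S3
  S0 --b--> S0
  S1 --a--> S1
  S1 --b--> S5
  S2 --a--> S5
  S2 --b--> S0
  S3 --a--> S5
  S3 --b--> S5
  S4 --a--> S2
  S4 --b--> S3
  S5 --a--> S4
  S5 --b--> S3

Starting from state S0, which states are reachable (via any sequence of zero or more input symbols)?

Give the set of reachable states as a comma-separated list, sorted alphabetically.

BFS from S0:
  visit S0: S0--a-->S3 (new), S0--b-->S0 (seen)
  visit S3: S3--a-->S5 (new), S3--b-->S5 (seen)
  visit S5: S5--a-->S4 (new), S5--b-->S3 (seen)
  visit S4: S4--a-->S2 (new), S4--b-->S3 (seen)
  visit S2: S2--a-->S5 (seen), S2--b-->S0 (seen)

Answer: S0, S2, S3, S4, S5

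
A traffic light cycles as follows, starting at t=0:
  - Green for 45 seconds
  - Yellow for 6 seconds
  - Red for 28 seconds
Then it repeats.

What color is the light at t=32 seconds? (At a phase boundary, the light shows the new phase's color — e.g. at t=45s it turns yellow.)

Cycle length = 45 + 6 + 28 = 79s
t = 32, phase_t = 32 mod 79 = 32
32 < 45 (green end) → GREEN

Answer: green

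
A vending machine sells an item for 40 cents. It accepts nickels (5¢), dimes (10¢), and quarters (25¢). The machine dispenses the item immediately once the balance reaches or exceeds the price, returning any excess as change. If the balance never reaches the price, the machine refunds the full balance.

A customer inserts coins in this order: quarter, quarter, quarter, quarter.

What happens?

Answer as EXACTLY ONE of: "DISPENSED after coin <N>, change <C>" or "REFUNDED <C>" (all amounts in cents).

Answer: DISPENSED after coin 2, change 10

Derivation:
Price: 40¢
Coin 1 (quarter, 25¢): balance = 25¢
Coin 2 (quarter, 25¢): balance = 50¢
  → balance >= price → DISPENSE, change = 50 - 40 = 10¢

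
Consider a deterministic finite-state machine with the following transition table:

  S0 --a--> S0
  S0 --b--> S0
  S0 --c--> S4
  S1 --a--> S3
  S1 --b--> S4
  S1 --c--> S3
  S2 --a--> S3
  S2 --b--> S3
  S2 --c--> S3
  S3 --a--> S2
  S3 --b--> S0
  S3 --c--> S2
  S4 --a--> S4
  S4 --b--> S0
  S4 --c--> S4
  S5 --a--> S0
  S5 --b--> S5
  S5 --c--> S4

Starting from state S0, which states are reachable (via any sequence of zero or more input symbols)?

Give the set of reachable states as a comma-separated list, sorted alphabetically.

Answer: S0, S4

Derivation:
BFS from S0:
  visit S0: S0--a-->S0 (seen), S0--b-->S0 (seen), S0--c-->S4 (new)
  visit S4: S4--a-->S4 (seen), S4--b-->S0 (seen), S4--c-->S4 (seen)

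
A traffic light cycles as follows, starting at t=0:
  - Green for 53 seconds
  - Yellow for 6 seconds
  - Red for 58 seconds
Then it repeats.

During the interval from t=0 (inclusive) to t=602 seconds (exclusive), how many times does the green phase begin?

Answer: 6

Derivation:
Cycle = 53+6+58 = 117s
green phase starts at t = k*117 + 0 for k=0,1,2,...
Need k*117+0 < 602 → k < 5.145
k ∈ {0, ..., 5} → 6 starts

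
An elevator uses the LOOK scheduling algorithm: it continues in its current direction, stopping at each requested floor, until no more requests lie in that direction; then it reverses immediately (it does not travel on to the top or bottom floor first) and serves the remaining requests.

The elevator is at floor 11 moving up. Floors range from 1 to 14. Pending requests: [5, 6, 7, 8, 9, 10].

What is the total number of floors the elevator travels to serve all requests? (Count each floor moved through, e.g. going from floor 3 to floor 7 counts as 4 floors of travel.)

Start at floor 11 moving up, LOOK stop order: [10, 9, 8, 7, 6, 5]
  11 → 10: |10-11| = 1, total = 1
  10 → 9: |9-10| = 1, total = 2
  9 → 8: |8-9| = 1, total = 3
  8 → 7: |7-8| = 1, total = 4
  7 → 6: |6-7| = 1, total = 5
  6 → 5: |5-6| = 1, total = 6

Answer: 6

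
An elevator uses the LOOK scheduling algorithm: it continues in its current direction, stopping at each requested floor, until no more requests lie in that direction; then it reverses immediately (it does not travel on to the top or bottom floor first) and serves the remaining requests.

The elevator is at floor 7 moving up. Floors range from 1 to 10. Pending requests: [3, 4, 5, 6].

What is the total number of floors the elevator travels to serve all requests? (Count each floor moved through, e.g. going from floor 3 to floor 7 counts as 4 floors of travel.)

Answer: 4

Derivation:
Start at floor 7 moving up, LOOK stop order: [6, 5, 4, 3]
  7 → 6: |6-7| = 1, total = 1
  6 → 5: |5-6| = 1, total = 2
  5 → 4: |4-5| = 1, total = 3
  4 → 3: |3-4| = 1, total = 4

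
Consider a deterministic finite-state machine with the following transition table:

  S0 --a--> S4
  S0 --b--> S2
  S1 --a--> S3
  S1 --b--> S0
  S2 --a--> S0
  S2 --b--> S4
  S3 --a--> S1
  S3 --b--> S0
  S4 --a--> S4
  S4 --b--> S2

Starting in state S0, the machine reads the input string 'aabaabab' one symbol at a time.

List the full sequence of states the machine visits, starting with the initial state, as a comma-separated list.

Start: S0
  read 'a': S0 --a--> S4
  read 'a': S4 --a--> S4
  read 'b': S4 --b--> S2
  read 'a': S2 --a--> S0
  read 'a': S0 --a--> S4
  read 'b': S4 --b--> S2
  read 'a': S2 --a--> S0
  read 'b': S0 --b--> S2

Answer: S0, S4, S4, S2, S0, S4, S2, S0, S2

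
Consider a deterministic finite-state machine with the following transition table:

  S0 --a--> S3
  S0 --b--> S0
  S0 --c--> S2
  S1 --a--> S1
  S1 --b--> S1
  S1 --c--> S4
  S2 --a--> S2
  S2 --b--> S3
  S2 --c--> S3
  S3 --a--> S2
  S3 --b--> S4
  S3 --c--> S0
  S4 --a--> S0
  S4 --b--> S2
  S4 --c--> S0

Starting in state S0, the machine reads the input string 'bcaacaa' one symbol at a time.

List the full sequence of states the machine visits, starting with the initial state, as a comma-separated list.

Start: S0
  read 'b': S0 --b--> S0
  read 'c': S0 --c--> S2
  read 'a': S2 --a--> S2
  read 'a': S2 --a--> S2
  read 'c': S2 --c--> S3
  read 'a': S3 --a--> S2
  read 'a': S2 --a--> S2

Answer: S0, S0, S2, S2, S2, S3, S2, S2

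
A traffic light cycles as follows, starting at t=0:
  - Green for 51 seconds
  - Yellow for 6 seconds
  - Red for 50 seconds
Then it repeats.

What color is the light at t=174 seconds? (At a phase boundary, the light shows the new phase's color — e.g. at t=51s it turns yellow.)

Cycle length = 51 + 6 + 50 = 107s
t = 174, phase_t = 174 mod 107 = 67
67 >= 57 → RED

Answer: red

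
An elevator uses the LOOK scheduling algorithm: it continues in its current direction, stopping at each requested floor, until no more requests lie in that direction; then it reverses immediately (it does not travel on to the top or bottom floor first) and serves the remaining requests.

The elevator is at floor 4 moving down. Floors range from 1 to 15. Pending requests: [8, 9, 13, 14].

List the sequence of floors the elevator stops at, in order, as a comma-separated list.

Answer: 8, 9, 13, 14

Derivation:
Current: 4, moving DOWN
Serve below first (descending): []
Then reverse, serve above (ascending): [8, 9, 13, 14]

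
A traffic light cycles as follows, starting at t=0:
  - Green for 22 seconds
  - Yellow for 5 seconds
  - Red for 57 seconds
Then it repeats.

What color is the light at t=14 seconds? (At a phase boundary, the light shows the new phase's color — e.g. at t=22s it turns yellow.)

Answer: green

Derivation:
Cycle length = 22 + 5 + 57 = 84s
t = 14, phase_t = 14 mod 84 = 14
14 < 22 (green end) → GREEN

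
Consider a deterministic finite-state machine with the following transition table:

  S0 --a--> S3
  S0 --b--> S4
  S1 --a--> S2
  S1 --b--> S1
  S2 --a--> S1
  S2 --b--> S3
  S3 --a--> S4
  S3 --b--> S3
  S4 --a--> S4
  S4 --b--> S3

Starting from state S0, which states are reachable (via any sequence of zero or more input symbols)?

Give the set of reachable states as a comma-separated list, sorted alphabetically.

BFS from S0:
  visit S0: S0--a-->S3 (new), S0--b-->S4 (new)
  visit S3: S3--a-->S4 (seen), S3--b-->S3 (seen)
  visit S4: S4--a-->S4 (seen), S4--b-->S3 (seen)

Answer: S0, S3, S4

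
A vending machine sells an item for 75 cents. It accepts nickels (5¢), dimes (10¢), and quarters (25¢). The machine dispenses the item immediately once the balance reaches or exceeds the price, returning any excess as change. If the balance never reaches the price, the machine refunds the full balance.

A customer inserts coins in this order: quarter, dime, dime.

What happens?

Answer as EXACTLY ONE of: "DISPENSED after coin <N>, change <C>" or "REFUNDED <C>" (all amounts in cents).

Price: 75¢
Coin 1 (quarter, 25¢): balance = 25¢
Coin 2 (dime, 10¢): balance = 35¢
Coin 3 (dime, 10¢): balance = 45¢
All coins inserted, balance 45¢ < price 75¢ → REFUND 45¢

Answer: REFUNDED 45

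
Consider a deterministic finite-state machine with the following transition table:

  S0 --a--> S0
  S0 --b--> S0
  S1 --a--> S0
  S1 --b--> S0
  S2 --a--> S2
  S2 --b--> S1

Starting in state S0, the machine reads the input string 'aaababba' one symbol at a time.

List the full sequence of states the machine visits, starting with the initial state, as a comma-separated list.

Start: S0
  read 'a': S0 --a--> S0
  read 'a': S0 --a--> S0
  read 'a': S0 --a--> S0
  read 'b': S0 --b--> S0
  read 'a': S0 --a--> S0
  read 'b': S0 --b--> S0
  read 'b': S0 --b--> S0
  read 'a': S0 --a--> S0

Answer: S0, S0, S0, S0, S0, S0, S0, S0, S0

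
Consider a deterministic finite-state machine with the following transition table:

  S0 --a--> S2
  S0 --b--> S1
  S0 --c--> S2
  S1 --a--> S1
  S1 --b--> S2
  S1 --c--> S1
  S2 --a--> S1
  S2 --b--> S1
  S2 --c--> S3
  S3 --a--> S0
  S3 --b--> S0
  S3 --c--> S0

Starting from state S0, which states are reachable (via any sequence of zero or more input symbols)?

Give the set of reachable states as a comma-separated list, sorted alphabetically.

BFS from S0:
  visit S0: S0--a-->S2 (new), S0--b-->S1 (new), S0--c-->S2 (seen)
  visit S2: S2--a-->S1 (seen), S2--b-->S1 (seen), S2--c-->S3 (new)
  visit S1: S1--a-->S1 (seen), S1--b-->S2 (seen), S1--c-->S1 (seen)
  visit S3: S3--a-->S0 (seen), S3--b-->S0 (seen), S3--c-->S0 (seen)

Answer: S0, S1, S2, S3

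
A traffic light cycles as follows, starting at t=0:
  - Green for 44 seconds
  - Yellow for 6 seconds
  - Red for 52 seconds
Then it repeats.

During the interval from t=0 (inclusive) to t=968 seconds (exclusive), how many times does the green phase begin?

Cycle = 44+6+52 = 102s
green phase starts at t = k*102 + 0 for k=0,1,2,...
Need k*102+0 < 968 → k < 9.490
k ∈ {0, ..., 9} → 10 starts

Answer: 10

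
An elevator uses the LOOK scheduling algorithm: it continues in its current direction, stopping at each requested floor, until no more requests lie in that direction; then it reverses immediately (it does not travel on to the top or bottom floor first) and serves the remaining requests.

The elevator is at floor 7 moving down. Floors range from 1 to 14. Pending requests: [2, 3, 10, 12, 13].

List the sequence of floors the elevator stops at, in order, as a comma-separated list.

Current: 7, moving DOWN
Serve below first (descending): [3, 2]
Then reverse, serve above (ascending): [10, 12, 13]

Answer: 3, 2, 10, 12, 13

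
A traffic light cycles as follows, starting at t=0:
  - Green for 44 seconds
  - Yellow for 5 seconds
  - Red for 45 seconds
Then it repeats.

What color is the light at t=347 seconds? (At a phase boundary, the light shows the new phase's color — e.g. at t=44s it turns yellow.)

Answer: red

Derivation:
Cycle length = 44 + 5 + 45 = 94s
t = 347, phase_t = 347 mod 94 = 65
65 >= 49 → RED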